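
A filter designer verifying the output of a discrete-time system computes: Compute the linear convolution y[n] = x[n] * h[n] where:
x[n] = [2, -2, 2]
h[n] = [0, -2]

y[n] = sum_k x[k]*h[n-k]. Output length = len(x) + len(h) - 1 = 3 + 2 - 1 = 4.
y[0] = 2*0 = 0
y[1] = -2*0 + 2*-2 = -4
y[2] = 2*0 + -2*-2 = 4
y[3] = 2*-2 = -4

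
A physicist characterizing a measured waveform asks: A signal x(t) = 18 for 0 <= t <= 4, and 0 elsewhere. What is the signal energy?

Energy = integral of |x(t)|^2 dt over the signal duration
= 18^2 * 4 = 324 * 4 = 1296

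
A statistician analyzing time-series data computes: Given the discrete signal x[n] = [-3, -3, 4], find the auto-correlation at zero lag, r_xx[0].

The auto-correlation at zero lag r_xx[0] equals the signal energy.
r_xx[0] = sum of x[n]^2 = (-3)^2 + (-3)^2 + 4^2
= 9 + 9 + 16 = 34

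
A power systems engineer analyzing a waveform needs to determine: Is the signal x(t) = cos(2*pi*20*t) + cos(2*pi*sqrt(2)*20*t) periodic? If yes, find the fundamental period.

f1 = 20 Hz, f2 = 20*sqrt(2) Hz
Ratio f2/f1 = sqrt(2), which is irrational.
Since the frequency ratio is irrational, no common period exists.
The signal is not periodic.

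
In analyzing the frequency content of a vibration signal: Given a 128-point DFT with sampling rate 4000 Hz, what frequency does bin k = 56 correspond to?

The frequency of DFT bin k is: f_k = k * f_s / N
f_56 = 56 * 4000 / 128 = 1750 Hz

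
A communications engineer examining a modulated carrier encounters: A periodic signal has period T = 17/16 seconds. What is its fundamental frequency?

The fundamental frequency is the reciprocal of the period.
f = 1/T = 1/(17/16) = 16/17 Hz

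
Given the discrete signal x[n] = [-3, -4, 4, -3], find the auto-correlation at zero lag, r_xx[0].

The auto-correlation at zero lag r_xx[0] equals the signal energy.
r_xx[0] = sum of x[n]^2 = (-3)^2 + (-4)^2 + 4^2 + (-3)^2
= 9 + 16 + 16 + 9 = 50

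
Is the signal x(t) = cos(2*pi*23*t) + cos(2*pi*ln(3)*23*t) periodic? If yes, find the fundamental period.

f1 = 23 Hz, f2 = 23*ln(3) Hz
Ratio f2/f1 = ln(3), which is irrational.
Since the frequency ratio is irrational, no common period exists.
The signal is not periodic.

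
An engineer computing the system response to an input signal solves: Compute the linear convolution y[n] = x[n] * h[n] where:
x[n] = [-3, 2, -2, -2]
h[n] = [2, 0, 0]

y[n] = sum_k x[k]*h[n-k]. Output length = len(x) + len(h) - 1 = 4 + 3 - 1 = 6.
y[0] = -3*2 = -6
y[1] = 2*2 + -3*0 = 4
y[2] = -2*2 + 2*0 + -3*0 = -4
y[3] = -2*2 + -2*0 + 2*0 = -4
y[4] = -2*0 + -2*0 = 0
y[5] = -2*0 = 0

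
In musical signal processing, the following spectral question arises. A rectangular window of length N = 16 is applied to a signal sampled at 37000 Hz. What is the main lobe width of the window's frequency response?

For a rectangular window of length N,
the main lobe width in frequency is 2*f_s/N.
= 2*37000/16 = 4625 Hz
This determines the minimum frequency separation for resolving two sinusoids.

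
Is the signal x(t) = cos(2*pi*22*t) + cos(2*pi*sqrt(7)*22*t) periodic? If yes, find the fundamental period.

f1 = 22 Hz, f2 = 22*sqrt(7) Hz
Ratio f2/f1 = sqrt(7), which is irrational.
Since the frequency ratio is irrational, no common period exists.
The signal is not periodic.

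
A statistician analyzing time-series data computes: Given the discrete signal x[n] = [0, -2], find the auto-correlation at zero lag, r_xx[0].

The auto-correlation at zero lag r_xx[0] equals the signal energy.
r_xx[0] = sum of x[n]^2 = 0^2 + (-2)^2
= 0 + 4 = 4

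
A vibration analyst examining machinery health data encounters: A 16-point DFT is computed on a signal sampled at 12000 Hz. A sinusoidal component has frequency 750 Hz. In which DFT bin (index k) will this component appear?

DFT frequency resolution = f_s/N = 12000/16 = 750 Hz
Bin index k = f_signal / resolution = 750 / 750 = 1
The signal frequency 750 Hz falls in DFT bin k = 1.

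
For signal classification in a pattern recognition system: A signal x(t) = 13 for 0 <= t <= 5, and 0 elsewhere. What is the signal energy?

Energy = integral of |x(t)|^2 dt over the signal duration
= 13^2 * 5 = 169 * 5 = 845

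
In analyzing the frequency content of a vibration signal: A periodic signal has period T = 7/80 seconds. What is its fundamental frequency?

The fundamental frequency is the reciprocal of the period.
f = 1/T = 1/(7/80) = 80/7 Hz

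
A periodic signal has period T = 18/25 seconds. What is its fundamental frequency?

The fundamental frequency is the reciprocal of the period.
f = 1/T = 1/(18/25) = 25/18 Hz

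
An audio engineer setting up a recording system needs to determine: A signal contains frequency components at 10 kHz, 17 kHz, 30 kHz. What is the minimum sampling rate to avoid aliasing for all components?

The highest frequency component is f_max = 30 kHz.
Nyquist rate = 2 * f_max = 2 * 30 kHz = 60 kHz.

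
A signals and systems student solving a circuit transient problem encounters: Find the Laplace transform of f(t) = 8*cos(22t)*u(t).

Standard pair: cos(wt)*u(t) <-> s/(s^2+w^2)
With w = 22: L{8*cos(22t)*u(t)} = 8s/(s^2+484)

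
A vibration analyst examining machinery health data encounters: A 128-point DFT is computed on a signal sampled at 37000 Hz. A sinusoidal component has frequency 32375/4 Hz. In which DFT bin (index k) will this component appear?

DFT frequency resolution = f_s/N = 37000/128 = 4625/16 Hz
Bin index k = f_signal / resolution = 32375/4 / 4625/16 = 28
The signal frequency 32375/4 Hz falls in DFT bin k = 28.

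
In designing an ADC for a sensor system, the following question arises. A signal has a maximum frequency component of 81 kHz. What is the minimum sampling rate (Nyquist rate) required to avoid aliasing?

By the Nyquist-Shannon sampling theorem,
the minimum sampling rate (Nyquist rate) must be at least 2 * f_max.
Nyquist rate = 2 * 81 kHz = 162 kHz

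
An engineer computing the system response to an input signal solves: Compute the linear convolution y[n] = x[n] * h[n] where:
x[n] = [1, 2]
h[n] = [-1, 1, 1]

y[n] = sum_k x[k]*h[n-k]. Output length = len(x) + len(h) - 1 = 2 + 3 - 1 = 4.
y[0] = 1*-1 = -1
y[1] = 2*-1 + 1*1 = -1
y[2] = 2*1 + 1*1 = 3
y[3] = 2*1 = 2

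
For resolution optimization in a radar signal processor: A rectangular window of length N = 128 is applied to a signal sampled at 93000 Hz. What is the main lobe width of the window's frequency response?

For a rectangular window of length N,
the main lobe width in frequency is 2*f_s/N.
= 2*93000/128 = 11625/8 Hz
This determines the minimum frequency separation for resolving two sinusoids.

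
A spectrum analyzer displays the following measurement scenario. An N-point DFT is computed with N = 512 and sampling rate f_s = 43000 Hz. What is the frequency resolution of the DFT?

DFT frequency resolution = f_s / N
= 43000 / 512 = 5375/64 Hz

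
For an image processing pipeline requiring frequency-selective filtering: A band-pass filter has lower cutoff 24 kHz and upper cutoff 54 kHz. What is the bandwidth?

Bandwidth = f_high - f_low
= 54 kHz - 24 kHz = 30 kHz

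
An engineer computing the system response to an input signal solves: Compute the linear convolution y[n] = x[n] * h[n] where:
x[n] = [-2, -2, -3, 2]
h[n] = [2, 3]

y[n] = sum_k x[k]*h[n-k]. Output length = len(x) + len(h) - 1 = 4 + 2 - 1 = 5.
y[0] = -2*2 = -4
y[1] = -2*2 + -2*3 = -10
y[2] = -3*2 + -2*3 = -12
y[3] = 2*2 + -3*3 = -5
y[4] = 2*3 = 6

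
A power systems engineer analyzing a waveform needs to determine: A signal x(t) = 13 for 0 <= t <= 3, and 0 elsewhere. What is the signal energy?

Energy = integral of |x(t)|^2 dt over the signal duration
= 13^2 * 3 = 169 * 3 = 507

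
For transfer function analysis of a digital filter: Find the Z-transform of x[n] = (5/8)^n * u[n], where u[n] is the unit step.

The Z-transform of a^n * u[n] is z/(z-a) for |z| > |a|.
Here a = 5/8, so X(z) = z/(z - (5/8)) = 8z/(8z - 5)
ROC: |z| > 5/8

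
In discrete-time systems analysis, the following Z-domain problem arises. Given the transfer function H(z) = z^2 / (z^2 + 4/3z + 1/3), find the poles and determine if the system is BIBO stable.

Poles are roots of the denominator: z^2 + 4/3z + 1/3 = 0.
Quadratic formula: z = [-(4/3) +/- sqrt((4/3)^2 - 4*(1/3))] / 2
Discriminant = 16/9 - 4/3 = 4/9; sqrt = 2/3.
z = (-4/3 +/- 2/3) / 2 => z = -1/3 or z = -1.
|p1| = 1, |p2| = 1/3.
For BIBO stability, all poles must lie inside the unit circle (|p| < 1).
System is UNSTABLE since at least one |p| >= 1.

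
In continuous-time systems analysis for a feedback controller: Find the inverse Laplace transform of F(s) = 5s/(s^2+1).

Standard pair: s/(s^2+w^2) <-> cos(wt)*u(t)
With k=5, w=1: f(t) = 5*cos(t)*u(t)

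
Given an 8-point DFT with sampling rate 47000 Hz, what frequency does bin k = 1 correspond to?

The frequency of DFT bin k is: f_k = k * f_s / N
f_1 = 1 * 47000 / 8 = 5875 Hz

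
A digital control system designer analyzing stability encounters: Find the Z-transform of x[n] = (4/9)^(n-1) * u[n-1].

Time-shifting property: if X(z) = Z{x[n]}, then Z{x[n-d]} = z^(-d) * X(z)
X(z) = z/(z - 4/9) for x[n] = (4/9)^n * u[n]
Z{x[n-1]} = z^(-1) * z/(z - 4/9) = 1/(z - 4/9)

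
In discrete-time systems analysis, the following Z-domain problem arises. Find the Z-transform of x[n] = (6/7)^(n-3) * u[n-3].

Time-shifting property: if X(z) = Z{x[n]}, then Z{x[n-d]} = z^(-d) * X(z)
X(z) = z/(z - 6/7) for x[n] = (6/7)^n * u[n]
Z{x[n-3]} = z^(-3) * z/(z - 6/7) = z^(-2)/(z - 6/7)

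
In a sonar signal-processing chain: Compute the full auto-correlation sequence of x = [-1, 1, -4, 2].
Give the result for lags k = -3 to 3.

r_xx[k] = sum_m x[m]*x[m+k], indexed from 0, for k = -3 to 3:
  r_xx[-3] = x[3]*x[0] = -2
  r_xx[-2] = x[2]*x[0] + x[3]*x[1] = 6
  r_xx[-1] = x[1]*x[0] + x[2]*x[1] + x[3]*x[2] = -13
  r_xx[0] = x[0]*x[0] + x[1]*x[1] + x[2]*x[2] + x[3]*x[3] = 22
  r_xx[1] = x[0]*x[1] + x[1]*x[2] + x[2]*x[3] = -13
  r_xx[2] = x[0]*x[2] + x[1]*x[3] = 6
  r_xx[3] = x[0]*x[3] = -2
r_xx = [-2, 6, -13, 22, -13, 6, -2]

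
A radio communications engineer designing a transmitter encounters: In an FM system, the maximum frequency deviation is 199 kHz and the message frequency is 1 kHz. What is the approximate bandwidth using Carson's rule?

Carson's rule: BW = 2*(delta_f + f_m)
= 2*(199 + 1) kHz = 400 kHz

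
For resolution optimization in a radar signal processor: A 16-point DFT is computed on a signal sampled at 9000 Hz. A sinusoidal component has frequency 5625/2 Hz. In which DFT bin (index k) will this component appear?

DFT frequency resolution = f_s/N = 9000/16 = 1125/2 Hz
Bin index k = f_signal / resolution = 5625/2 / 1125/2 = 5
The signal frequency 5625/2 Hz falls in DFT bin k = 5.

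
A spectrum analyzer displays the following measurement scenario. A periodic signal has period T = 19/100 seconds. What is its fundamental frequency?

The fundamental frequency is the reciprocal of the period.
f = 1/T = 1/(19/100) = 100/19 Hz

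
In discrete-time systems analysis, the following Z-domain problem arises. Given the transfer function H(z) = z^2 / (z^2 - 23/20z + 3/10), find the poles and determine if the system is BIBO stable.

Poles are roots of the denominator: z^2 - 23/20z + 3/10 = 0.
Quadratic formula: z = [-(-23/20) +/- sqrt((-23/20)^2 - 4*(3/10))] / 2
Discriminant = 529/400 - 6/5 = 49/400; sqrt = 7/20.
z = (23/20 +/- 7/20) / 2 => z = 3/4 or z = 2/5.
|p1| = 2/5, |p2| = 3/4.
For BIBO stability, all poles must lie inside the unit circle (|p| < 1).
System is STABLE since both |p| < 1.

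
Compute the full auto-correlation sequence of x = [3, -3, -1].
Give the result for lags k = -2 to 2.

r_xx[k] = sum_m x[m]*x[m+k], indexed from 0, for k = -2 to 2:
  r_xx[-2] = x[2]*x[0] = -3
  r_xx[-1] = x[1]*x[0] + x[2]*x[1] = -6
  r_xx[0] = x[0]*x[0] + x[1]*x[1] + x[2]*x[2] = 19
  r_xx[1] = x[0]*x[1] + x[1]*x[2] = -6
  r_xx[2] = x[0]*x[2] = -3
r_xx = [-3, -6, 19, -6, -3]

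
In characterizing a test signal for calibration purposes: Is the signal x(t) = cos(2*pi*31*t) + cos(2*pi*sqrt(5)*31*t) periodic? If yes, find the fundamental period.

f1 = 31 Hz, f2 = 31*sqrt(5) Hz
Ratio f2/f1 = sqrt(5), which is irrational.
Since the frequency ratio is irrational, no common period exists.
The signal is not periodic.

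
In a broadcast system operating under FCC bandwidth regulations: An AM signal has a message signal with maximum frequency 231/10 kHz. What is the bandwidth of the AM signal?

In AM (double-sideband), the bandwidth is twice the message frequency.
BW = 2 * f_m = 2 * 231/10 kHz = 231/5 kHz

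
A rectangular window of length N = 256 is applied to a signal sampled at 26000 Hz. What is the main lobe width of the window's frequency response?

For a rectangular window of length N,
the main lobe width in frequency is 2*f_s/N.
= 2*26000/256 = 1625/8 Hz
This determines the minimum frequency separation for resolving two sinusoids.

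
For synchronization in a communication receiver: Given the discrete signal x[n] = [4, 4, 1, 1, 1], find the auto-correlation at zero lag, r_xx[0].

The auto-correlation at zero lag r_xx[0] equals the signal energy.
r_xx[0] = sum of x[n]^2 = 4^2 + 4^2 + 1^2 + 1^2 + 1^2
= 16 + 16 + 1 + 1 + 1 = 35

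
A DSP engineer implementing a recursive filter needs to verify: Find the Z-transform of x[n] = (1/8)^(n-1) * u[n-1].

Time-shifting property: if X(z) = Z{x[n]}, then Z{x[n-d]} = z^(-d) * X(z)
X(z) = z/(z - 1/8) for x[n] = (1/8)^n * u[n]
Z{x[n-1]} = z^(-1) * z/(z - 1/8) = 1/(z - 1/8)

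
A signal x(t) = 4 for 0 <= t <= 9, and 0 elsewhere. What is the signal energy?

Energy = integral of |x(t)|^2 dt over the signal duration
= 4^2 * 9 = 16 * 9 = 144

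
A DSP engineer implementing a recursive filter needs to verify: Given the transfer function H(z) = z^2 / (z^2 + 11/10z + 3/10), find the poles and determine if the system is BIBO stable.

Poles are roots of the denominator: z^2 + 11/10z + 3/10 = 0.
Quadratic formula: z = [-(11/10) +/- sqrt((11/10)^2 - 4*(3/10))] / 2
Discriminant = 121/100 - 6/5 = 1/100; sqrt = 1/10.
z = (-11/10 +/- 1/10) / 2 => z = -1/2 or z = -3/5.
|p1| = 1/2, |p2| = 3/5.
For BIBO stability, all poles must lie inside the unit circle (|p| < 1).
System is STABLE since both |p| < 1.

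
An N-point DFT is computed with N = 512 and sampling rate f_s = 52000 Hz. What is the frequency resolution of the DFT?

DFT frequency resolution = f_s / N
= 52000 / 512 = 1625/16 Hz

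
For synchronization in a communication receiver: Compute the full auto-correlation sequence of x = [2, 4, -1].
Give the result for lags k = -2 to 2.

r_xx[k] = sum_m x[m]*x[m+k], indexed from 0, for k = -2 to 2:
  r_xx[-2] = x[2]*x[0] = -2
  r_xx[-1] = x[1]*x[0] + x[2]*x[1] = 4
  r_xx[0] = x[0]*x[0] + x[1]*x[1] + x[2]*x[2] = 21
  r_xx[1] = x[0]*x[1] + x[1]*x[2] = 4
  r_xx[2] = x[0]*x[2] = -2
r_xx = [-2, 4, 21, 4, -2]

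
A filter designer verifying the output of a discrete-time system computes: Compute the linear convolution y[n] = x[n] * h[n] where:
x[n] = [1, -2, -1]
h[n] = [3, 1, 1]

y[n] = sum_k x[k]*h[n-k]. Output length = len(x) + len(h) - 1 = 3 + 3 - 1 = 5.
y[0] = 1*3 = 3
y[1] = -2*3 + 1*1 = -5
y[2] = -1*3 + -2*1 + 1*1 = -4
y[3] = -1*1 + -2*1 = -3
y[4] = -1*1 = -1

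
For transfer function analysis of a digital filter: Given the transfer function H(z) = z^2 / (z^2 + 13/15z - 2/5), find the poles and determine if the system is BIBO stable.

Poles are roots of the denominator: z^2 + 13/15z - 2/5 = 0.
Quadratic formula: z = [-(13/15) +/- sqrt((13/15)^2 - 4*(-2/5))] / 2
Discriminant = 169/225 + 8/5 = 529/225; sqrt = 23/15.
z = (-13/15 +/- 23/15) / 2 => z = 1/3 or z = -6/5.
|p1| = 6/5, |p2| = 1/3.
For BIBO stability, all poles must lie inside the unit circle (|p| < 1).
System is UNSTABLE since at least one |p| >= 1.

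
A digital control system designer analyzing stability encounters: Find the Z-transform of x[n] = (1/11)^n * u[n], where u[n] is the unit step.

The Z-transform of a^n * u[n] is z/(z-a) for |z| > |a|.
Here a = 1/11, so X(z) = z/(z - (1/11)) = 11z/(11z - 1)
ROC: |z| > 1/11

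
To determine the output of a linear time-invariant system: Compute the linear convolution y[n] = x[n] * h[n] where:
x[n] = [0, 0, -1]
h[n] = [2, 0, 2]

y[n] = sum_k x[k]*h[n-k]. Output length = len(x) + len(h) - 1 = 3 + 3 - 1 = 5.
y[0] = 0*2 = 0
y[1] = 0*2 + 0*0 = 0
y[2] = -1*2 + 0*0 + 0*2 = -2
y[3] = -1*0 + 0*2 = 0
y[4] = -1*2 = -2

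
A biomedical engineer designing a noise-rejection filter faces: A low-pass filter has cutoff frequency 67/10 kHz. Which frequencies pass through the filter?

A low-pass filter passes all frequencies below the cutoff frequency 67/10 kHz and attenuates higher frequencies.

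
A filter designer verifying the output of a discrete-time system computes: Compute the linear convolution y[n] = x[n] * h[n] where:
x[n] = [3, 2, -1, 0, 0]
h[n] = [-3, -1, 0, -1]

y[n] = sum_k x[k]*h[n-k]. Output length = len(x) + len(h) - 1 = 5 + 4 - 1 = 8.
y[0] = 3*-3 = -9
y[1] = 2*-3 + 3*-1 = -9
y[2] = -1*-3 + 2*-1 + 3*0 = 1
y[3] = 0*-3 + -1*-1 + 2*0 + 3*-1 = -2
y[4] = 0*-3 + 0*-1 + -1*0 + 2*-1 = -2
y[5] = 0*-1 + 0*0 + -1*-1 = 1
y[6] = 0*0 + 0*-1 = 0
y[7] = 0*-1 = 0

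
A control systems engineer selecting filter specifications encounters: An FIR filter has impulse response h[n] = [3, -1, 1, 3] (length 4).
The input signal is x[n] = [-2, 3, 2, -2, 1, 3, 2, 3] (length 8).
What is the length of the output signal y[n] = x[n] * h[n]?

For linear convolution, the output length is:
len(y) = len(x) + len(h) - 1 = 8 + 4 - 1 = 11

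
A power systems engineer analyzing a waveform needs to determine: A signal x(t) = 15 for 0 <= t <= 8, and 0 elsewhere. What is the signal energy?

Energy = integral of |x(t)|^2 dt over the signal duration
= 15^2 * 8 = 225 * 8 = 1800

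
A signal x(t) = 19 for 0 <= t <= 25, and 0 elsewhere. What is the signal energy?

Energy = integral of |x(t)|^2 dt over the signal duration
= 19^2 * 25 = 361 * 25 = 9025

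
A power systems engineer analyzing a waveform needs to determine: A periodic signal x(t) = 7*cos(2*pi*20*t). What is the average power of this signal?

Average power of A*cos(wt) is A^2/2.
P = 7^2 / 2 = 49/2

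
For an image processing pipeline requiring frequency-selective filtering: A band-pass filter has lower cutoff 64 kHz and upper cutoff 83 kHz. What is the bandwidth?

Bandwidth = f_high - f_low
= 83 kHz - 64 kHz = 19 kHz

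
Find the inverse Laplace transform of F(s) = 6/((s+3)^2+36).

Standard pair: w/((s+a)^2+w^2) <-> e^(-at)*sin(wt)*u(t)
With a=3, w=6: f(t) = e^(-3t)*sin(6t)*u(t)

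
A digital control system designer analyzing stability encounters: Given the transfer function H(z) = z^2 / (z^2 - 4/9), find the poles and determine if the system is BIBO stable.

Poles are roots of the denominator: z^2 - 4/9 = 0.
Quadratic formula: z = [-(0) +/- sqrt((0)^2 - 4*(-4/9))] / 2
Discriminant = 0 + 16/9 = 16/9; sqrt = 4/3.
z = (0 +/- 4/3) / 2 => z = 2/3 or z = -2/3.
|p1| = 2/3, |p2| = 2/3.
For BIBO stability, all poles must lie inside the unit circle (|p| < 1).
System is STABLE since both |p| < 1.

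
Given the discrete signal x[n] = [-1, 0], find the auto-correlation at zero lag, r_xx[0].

The auto-correlation at zero lag r_xx[0] equals the signal energy.
r_xx[0] = sum of x[n]^2 = (-1)^2 + 0^2
= 1 + 0 = 1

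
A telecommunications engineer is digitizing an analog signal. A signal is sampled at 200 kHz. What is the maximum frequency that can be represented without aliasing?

The maximum frequency that can be represented without aliasing
is the Nyquist frequency: f_max = f_s / 2 = 200 kHz / 2 = 100 kHz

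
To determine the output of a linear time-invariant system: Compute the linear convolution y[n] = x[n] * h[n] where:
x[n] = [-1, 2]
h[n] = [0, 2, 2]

y[n] = sum_k x[k]*h[n-k]. Output length = len(x) + len(h) - 1 = 2 + 3 - 1 = 4.
y[0] = -1*0 = 0
y[1] = 2*0 + -1*2 = -2
y[2] = 2*2 + -1*2 = 2
y[3] = 2*2 = 4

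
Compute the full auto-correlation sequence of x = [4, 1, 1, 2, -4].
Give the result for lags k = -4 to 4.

r_xx[k] = sum_m x[m]*x[m+k], indexed from 0, for k = -4 to 4:
  r_xx[-4] = x[4]*x[0] = -16
  r_xx[-3] = x[3]*x[0] + x[4]*x[1] = 4
  r_xx[-2] = x[2]*x[0] + x[3]*x[1] + x[4]*x[2] = 2
  r_xx[-1] = x[1]*x[0] + x[2]*x[1] + x[3]*x[2] + x[4]*x[3] = -1
  r_xx[0] = x[0]*x[0] + x[1]*x[1] + x[2]*x[2] + x[3]*x[3] + x[4]*x[4] = 38
  r_xx[1] = x[0]*x[1] + x[1]*x[2] + x[2]*x[3] + x[3]*x[4] = -1
  r_xx[2] = x[0]*x[2] + x[1]*x[3] + x[2]*x[4] = 2
  r_xx[3] = x[0]*x[3] + x[1]*x[4] = 4
  r_xx[4] = x[0]*x[4] = -16
r_xx = [-16, 4, 2, -1, 38, -1, 2, 4, -16]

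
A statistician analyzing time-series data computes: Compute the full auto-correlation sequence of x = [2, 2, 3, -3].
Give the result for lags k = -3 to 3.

r_xx[k] = sum_m x[m]*x[m+k], indexed from 0, for k = -3 to 3:
  r_xx[-3] = x[3]*x[0] = -6
  r_xx[-2] = x[2]*x[0] + x[3]*x[1] = 0
  r_xx[-1] = x[1]*x[0] + x[2]*x[1] + x[3]*x[2] = 1
  r_xx[0] = x[0]*x[0] + x[1]*x[1] + x[2]*x[2] + x[3]*x[3] = 26
  r_xx[1] = x[0]*x[1] + x[1]*x[2] + x[2]*x[3] = 1
  r_xx[2] = x[0]*x[2] + x[1]*x[3] = 0
  r_xx[3] = x[0]*x[3] = -6
r_xx = [-6, 0, 1, 26, 1, 0, -6]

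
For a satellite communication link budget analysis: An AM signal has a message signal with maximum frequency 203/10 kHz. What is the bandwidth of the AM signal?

In AM (double-sideband), the bandwidth is twice the message frequency.
BW = 2 * f_m = 2 * 203/10 kHz = 203/5 kHz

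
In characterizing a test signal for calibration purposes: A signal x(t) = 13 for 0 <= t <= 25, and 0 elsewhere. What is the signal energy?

Energy = integral of |x(t)|^2 dt over the signal duration
= 13^2 * 25 = 169 * 25 = 4225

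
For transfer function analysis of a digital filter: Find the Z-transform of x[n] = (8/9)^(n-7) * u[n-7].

Time-shifting property: if X(z) = Z{x[n]}, then Z{x[n-d]} = z^(-d) * X(z)
X(z) = z/(z - 8/9) for x[n] = (8/9)^n * u[n]
Z{x[n-7]} = z^(-7) * z/(z - 8/9) = z^(-6)/(z - 8/9)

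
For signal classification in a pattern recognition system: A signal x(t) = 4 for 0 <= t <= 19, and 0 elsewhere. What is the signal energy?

Energy = integral of |x(t)|^2 dt over the signal duration
= 4^2 * 19 = 16 * 19 = 304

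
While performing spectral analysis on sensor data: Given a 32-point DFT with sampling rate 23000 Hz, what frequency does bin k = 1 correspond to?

The frequency of DFT bin k is: f_k = k * f_s / N
f_1 = 1 * 23000 / 32 = 2875/4 Hz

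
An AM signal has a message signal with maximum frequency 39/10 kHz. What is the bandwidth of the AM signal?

In AM (double-sideband), the bandwidth is twice the message frequency.
BW = 2 * f_m = 2 * 39/10 kHz = 39/5 kHz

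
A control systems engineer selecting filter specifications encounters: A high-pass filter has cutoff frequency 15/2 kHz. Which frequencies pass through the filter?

A high-pass filter passes all frequencies above the cutoff frequency 15/2 kHz and attenuates lower frequencies.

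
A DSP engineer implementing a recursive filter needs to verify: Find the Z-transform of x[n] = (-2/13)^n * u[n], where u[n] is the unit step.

The Z-transform of a^n * u[n] is z/(z-a) for |z| > |a|.
Here a = -2/13, so X(z) = z/(z - (-2/13)) = 13z/(13z + 2)
ROC: |z| > 2/13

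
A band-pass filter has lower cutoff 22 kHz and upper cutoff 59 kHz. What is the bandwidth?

Bandwidth = f_high - f_low
= 59 kHz - 22 kHz = 37 kHz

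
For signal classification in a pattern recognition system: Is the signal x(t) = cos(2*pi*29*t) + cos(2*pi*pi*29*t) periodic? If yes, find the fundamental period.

f1 = 29 Hz, f2 = 29*pi Hz
Ratio f2/f1 = pi, which is irrational.
Since the frequency ratio is irrational, no common period exists.
The signal is not periodic.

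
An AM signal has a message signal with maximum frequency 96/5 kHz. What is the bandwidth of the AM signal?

In AM (double-sideband), the bandwidth is twice the message frequency.
BW = 2 * f_m = 2 * 96/5 kHz = 192/5 kHz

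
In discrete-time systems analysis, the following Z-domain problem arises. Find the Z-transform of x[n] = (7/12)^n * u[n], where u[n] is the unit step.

The Z-transform of a^n * u[n] is z/(z-a) for |z| > |a|.
Here a = 7/12, so X(z) = z/(z - (7/12)) = 12z/(12z - 7)
ROC: |z| > 7/12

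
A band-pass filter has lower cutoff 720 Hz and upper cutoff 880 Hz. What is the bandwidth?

Bandwidth = f_high - f_low
= 880 Hz - 720 Hz = 160 Hz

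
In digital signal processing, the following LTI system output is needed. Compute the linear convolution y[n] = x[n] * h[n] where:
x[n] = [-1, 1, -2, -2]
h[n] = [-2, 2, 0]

y[n] = sum_k x[k]*h[n-k]. Output length = len(x) + len(h) - 1 = 4 + 3 - 1 = 6.
y[0] = -1*-2 = 2
y[1] = 1*-2 + -1*2 = -4
y[2] = -2*-2 + 1*2 + -1*0 = 6
y[3] = -2*-2 + -2*2 + 1*0 = 0
y[4] = -2*2 + -2*0 = -4
y[5] = -2*0 = 0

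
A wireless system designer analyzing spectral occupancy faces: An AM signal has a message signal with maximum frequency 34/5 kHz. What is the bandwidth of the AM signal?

In AM (double-sideband), the bandwidth is twice the message frequency.
BW = 2 * f_m = 2 * 34/5 kHz = 68/5 kHz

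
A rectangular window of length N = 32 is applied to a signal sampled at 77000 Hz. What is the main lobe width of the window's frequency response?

For a rectangular window of length N,
the main lobe width in frequency is 2*f_s/N.
= 2*77000/32 = 9625/2 Hz
This determines the minimum frequency separation for resolving two sinusoids.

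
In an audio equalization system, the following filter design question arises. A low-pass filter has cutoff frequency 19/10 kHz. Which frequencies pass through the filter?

A low-pass filter passes all frequencies below the cutoff frequency 19/10 kHz and attenuates higher frequencies.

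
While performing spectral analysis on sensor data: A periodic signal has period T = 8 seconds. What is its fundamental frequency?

The fundamental frequency is the reciprocal of the period.
f = 1/T = 1/(8) = 1/8 Hz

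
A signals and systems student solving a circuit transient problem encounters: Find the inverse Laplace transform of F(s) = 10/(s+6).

Standard pair: k/(s+a) <-> k*e^(-at)*u(t)
With k=10, a=6: f(t) = 10*e^(-6t)*u(t)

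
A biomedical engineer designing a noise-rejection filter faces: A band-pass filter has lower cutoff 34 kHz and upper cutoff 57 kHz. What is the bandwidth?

Bandwidth = f_high - f_low
= 57 kHz - 34 kHz = 23 kHz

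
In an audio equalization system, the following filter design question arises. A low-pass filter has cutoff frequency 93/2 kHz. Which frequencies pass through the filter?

A low-pass filter passes all frequencies below the cutoff frequency 93/2 kHz and attenuates higher frequencies.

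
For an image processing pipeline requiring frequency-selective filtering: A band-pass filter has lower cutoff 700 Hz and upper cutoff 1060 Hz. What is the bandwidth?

Bandwidth = f_high - f_low
= 1060 Hz - 700 Hz = 360 Hz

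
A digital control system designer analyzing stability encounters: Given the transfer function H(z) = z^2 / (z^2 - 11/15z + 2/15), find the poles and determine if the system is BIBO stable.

Poles are roots of the denominator: z^2 - 11/15z + 2/15 = 0.
Quadratic formula: z = [-(-11/15) +/- sqrt((-11/15)^2 - 4*(2/15))] / 2
Discriminant = 121/225 - 8/15 = 1/225; sqrt = 1/15.
z = (11/15 +/- 1/15) / 2 => z = 2/5 or z = 1/3.
|p1| = 1/3, |p2| = 2/5.
For BIBO stability, all poles must lie inside the unit circle (|p| < 1).
System is STABLE since both |p| < 1.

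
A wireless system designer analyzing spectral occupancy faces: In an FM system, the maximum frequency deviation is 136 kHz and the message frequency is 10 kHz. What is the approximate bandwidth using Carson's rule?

Carson's rule: BW = 2*(delta_f + f_m)
= 2*(136 + 10) kHz = 292 kHz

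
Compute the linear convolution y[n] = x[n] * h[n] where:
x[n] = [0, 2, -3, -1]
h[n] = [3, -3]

y[n] = sum_k x[k]*h[n-k]. Output length = len(x) + len(h) - 1 = 4 + 2 - 1 = 5.
y[0] = 0*3 = 0
y[1] = 2*3 + 0*-3 = 6
y[2] = -3*3 + 2*-3 = -15
y[3] = -1*3 + -3*-3 = 6
y[4] = -1*-3 = 3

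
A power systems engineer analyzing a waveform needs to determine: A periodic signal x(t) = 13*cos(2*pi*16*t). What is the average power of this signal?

Average power of A*cos(wt) is A^2/2.
P = 13^2 / 2 = 169/2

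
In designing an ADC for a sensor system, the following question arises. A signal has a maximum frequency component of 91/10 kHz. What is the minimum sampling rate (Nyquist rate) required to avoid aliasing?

By the Nyquist-Shannon sampling theorem,
the minimum sampling rate (Nyquist rate) must be at least 2 * f_max.
Nyquist rate = 2 * 91/10 kHz = 91/5 kHz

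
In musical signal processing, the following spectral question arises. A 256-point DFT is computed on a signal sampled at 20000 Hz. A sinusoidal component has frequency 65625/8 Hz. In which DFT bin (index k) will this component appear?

DFT frequency resolution = f_s/N = 20000/256 = 625/8 Hz
Bin index k = f_signal / resolution = 65625/8 / 625/8 = 105
The signal frequency 65625/8 Hz falls in DFT bin k = 105.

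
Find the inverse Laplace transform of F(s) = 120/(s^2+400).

Standard pair: w/(s^2+w^2) <-> sin(wt)*u(t)
Recognize w^2 = 400, so w = 20; numerator 120 = 6*20.
f(t) = 6*sin(20t)*u(t)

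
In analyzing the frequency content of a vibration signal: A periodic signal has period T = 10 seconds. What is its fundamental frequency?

The fundamental frequency is the reciprocal of the period.
f = 1/T = 1/(10) = 1/10 Hz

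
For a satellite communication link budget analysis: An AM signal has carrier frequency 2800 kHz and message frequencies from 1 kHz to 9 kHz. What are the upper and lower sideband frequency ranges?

Upper sideband (USB) = fc + [fm_low, fm_high] = 2800 + [1, 9] = [2801, 2809] kHz
Lower sideband (LSB) = fc - [fm_high, fm_low] = 2800 - [9, 1] = [2791, 2799] kHz
Total occupied spectrum: 2791 kHz to 2809 kHz (plus carrier at 2800 kHz)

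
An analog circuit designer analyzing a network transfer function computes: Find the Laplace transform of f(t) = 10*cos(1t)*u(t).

Standard pair: cos(wt)*u(t) <-> s/(s^2+w^2)
With w = 1: L{10*cos(1t)*u(t)} = 10s/(s^2+1)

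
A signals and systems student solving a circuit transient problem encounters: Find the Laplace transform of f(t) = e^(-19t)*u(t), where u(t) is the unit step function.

Standard Laplace transform pair:
e^(-at)*u(t) <-> 1/(s+a)
With a = 19: L{e^(-19t)*u(t)} = 1/(s+19), ROC: Re(s) > -19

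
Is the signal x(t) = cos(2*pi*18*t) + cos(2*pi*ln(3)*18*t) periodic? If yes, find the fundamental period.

f1 = 18 Hz, f2 = 18*ln(3) Hz
Ratio f2/f1 = ln(3), which is irrational.
Since the frequency ratio is irrational, no common period exists.
The signal is not periodic.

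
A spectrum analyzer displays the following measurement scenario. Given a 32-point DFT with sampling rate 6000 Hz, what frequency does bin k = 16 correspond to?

The frequency of DFT bin k is: f_k = k * f_s / N
f_16 = 16 * 6000 / 32 = 3000 Hz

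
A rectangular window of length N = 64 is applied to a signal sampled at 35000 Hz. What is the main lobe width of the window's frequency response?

For a rectangular window of length N,
the main lobe width in frequency is 2*f_s/N.
= 2*35000/64 = 4375/4 Hz
This determines the minimum frequency separation for resolving two sinusoids.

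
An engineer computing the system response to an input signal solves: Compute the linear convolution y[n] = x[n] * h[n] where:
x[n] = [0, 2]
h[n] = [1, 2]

y[n] = sum_k x[k]*h[n-k]. Output length = len(x) + len(h) - 1 = 2 + 2 - 1 = 3.
y[0] = 0*1 = 0
y[1] = 2*1 + 0*2 = 2
y[2] = 2*2 = 4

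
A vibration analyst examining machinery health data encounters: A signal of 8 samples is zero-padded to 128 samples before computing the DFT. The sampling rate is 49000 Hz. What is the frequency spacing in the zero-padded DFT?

Original DFT: N = 8, resolution = f_s/N = 49000/8 = 6125 Hz
Zero-padded DFT: N = 128, resolution = f_s/N = 49000/128 = 6125/16 Hz
Zero-padding interpolates the spectrum (finer frequency grid)
but does NOT improve the true spectral resolution (ability to resolve close frequencies).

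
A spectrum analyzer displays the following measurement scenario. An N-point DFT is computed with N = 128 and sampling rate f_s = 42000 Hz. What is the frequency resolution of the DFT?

DFT frequency resolution = f_s / N
= 42000 / 128 = 2625/8 Hz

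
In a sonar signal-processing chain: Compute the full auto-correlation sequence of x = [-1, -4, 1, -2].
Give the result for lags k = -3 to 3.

r_xx[k] = sum_m x[m]*x[m+k], indexed from 0, for k = -3 to 3:
  r_xx[-3] = x[3]*x[0] = 2
  r_xx[-2] = x[2]*x[0] + x[3]*x[1] = 7
  r_xx[-1] = x[1]*x[0] + x[2]*x[1] + x[3]*x[2] = -2
  r_xx[0] = x[0]*x[0] + x[1]*x[1] + x[2]*x[2] + x[3]*x[3] = 22
  r_xx[1] = x[0]*x[1] + x[1]*x[2] + x[2]*x[3] = -2
  r_xx[2] = x[0]*x[2] + x[1]*x[3] = 7
  r_xx[3] = x[0]*x[3] = 2
r_xx = [2, 7, -2, 22, -2, 7, 2]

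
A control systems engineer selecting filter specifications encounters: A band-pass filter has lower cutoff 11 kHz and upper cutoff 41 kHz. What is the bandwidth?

Bandwidth = f_high - f_low
= 41 kHz - 11 kHz = 30 kHz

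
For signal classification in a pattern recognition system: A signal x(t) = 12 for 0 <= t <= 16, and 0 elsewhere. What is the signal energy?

Energy = integral of |x(t)|^2 dt over the signal duration
= 12^2 * 16 = 144 * 16 = 2304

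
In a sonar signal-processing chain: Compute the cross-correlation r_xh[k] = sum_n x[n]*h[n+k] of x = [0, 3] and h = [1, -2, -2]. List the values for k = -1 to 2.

Both sequences indexed from 0 and zero outside their support.
Lags with overlap: k = -1 to 2.
  r_xh[-1] = x[1]*h[0] = 3
  r_xh[0] = x[0]*h[0] + x[1]*h[1] = -6
  r_xh[1] = x[0]*h[1] + x[1]*h[2] = -6
  r_xh[2] = x[0]*h[2] = 0
r_xh = [3, -6, -6, 0] (for k = -1, ..., 2)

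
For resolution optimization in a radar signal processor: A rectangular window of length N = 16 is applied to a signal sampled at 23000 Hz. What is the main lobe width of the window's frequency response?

For a rectangular window of length N,
the main lobe width in frequency is 2*f_s/N.
= 2*23000/16 = 2875 Hz
This determines the minimum frequency separation for resolving two sinusoids.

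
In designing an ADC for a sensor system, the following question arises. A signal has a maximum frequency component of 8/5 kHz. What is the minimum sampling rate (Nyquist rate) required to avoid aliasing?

By the Nyquist-Shannon sampling theorem,
the minimum sampling rate (Nyquist rate) must be at least 2 * f_max.
Nyquist rate = 2 * 8/5 kHz = 16/5 kHz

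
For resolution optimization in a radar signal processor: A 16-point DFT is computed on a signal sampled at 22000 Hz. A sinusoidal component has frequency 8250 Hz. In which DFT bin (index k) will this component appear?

DFT frequency resolution = f_s/N = 22000/16 = 1375 Hz
Bin index k = f_signal / resolution = 8250 / 1375 = 6
The signal frequency 8250 Hz falls in DFT bin k = 6.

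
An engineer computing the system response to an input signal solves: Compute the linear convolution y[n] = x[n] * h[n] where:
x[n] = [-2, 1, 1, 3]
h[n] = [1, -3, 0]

y[n] = sum_k x[k]*h[n-k]. Output length = len(x) + len(h) - 1 = 4 + 3 - 1 = 6.
y[0] = -2*1 = -2
y[1] = 1*1 + -2*-3 = 7
y[2] = 1*1 + 1*-3 + -2*0 = -2
y[3] = 3*1 + 1*-3 + 1*0 = 0
y[4] = 3*-3 + 1*0 = -9
y[5] = 3*0 = 0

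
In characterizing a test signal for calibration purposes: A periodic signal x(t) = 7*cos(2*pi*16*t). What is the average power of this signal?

Average power of A*cos(wt) is A^2/2.
P = 7^2 / 2 = 49/2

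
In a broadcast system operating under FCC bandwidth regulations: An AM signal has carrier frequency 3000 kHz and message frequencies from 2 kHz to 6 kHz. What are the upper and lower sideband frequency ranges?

Upper sideband (USB) = fc + [fm_low, fm_high] = 3000 + [2, 6] = [3002, 3006] kHz
Lower sideband (LSB) = fc - [fm_high, fm_low] = 3000 - [6, 2] = [2994, 2998] kHz
Total occupied spectrum: 2994 kHz to 3006 kHz (plus carrier at 3000 kHz)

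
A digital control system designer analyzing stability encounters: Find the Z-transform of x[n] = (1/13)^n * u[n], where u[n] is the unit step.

The Z-transform of a^n * u[n] is z/(z-a) for |z| > |a|.
Here a = 1/13, so X(z) = z/(z - (1/13)) = 13z/(13z - 1)
ROC: |z| > 1/13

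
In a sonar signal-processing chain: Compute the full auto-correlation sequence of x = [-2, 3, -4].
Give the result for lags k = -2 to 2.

r_xx[k] = sum_m x[m]*x[m+k], indexed from 0, for k = -2 to 2:
  r_xx[-2] = x[2]*x[0] = 8
  r_xx[-1] = x[1]*x[0] + x[2]*x[1] = -18
  r_xx[0] = x[0]*x[0] + x[1]*x[1] + x[2]*x[2] = 29
  r_xx[1] = x[0]*x[1] + x[1]*x[2] = -18
  r_xx[2] = x[0]*x[2] = 8
r_xx = [8, -18, 29, -18, 8]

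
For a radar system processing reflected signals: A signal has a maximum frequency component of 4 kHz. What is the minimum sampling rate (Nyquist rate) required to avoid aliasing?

By the Nyquist-Shannon sampling theorem,
the minimum sampling rate (Nyquist rate) must be at least 2 * f_max.
Nyquist rate = 2 * 4 kHz = 8 kHz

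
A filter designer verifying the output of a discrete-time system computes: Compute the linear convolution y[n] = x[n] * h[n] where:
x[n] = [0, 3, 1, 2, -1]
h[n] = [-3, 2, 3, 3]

y[n] = sum_k x[k]*h[n-k]. Output length = len(x) + len(h) - 1 = 5 + 4 - 1 = 8.
y[0] = 0*-3 = 0
y[1] = 3*-3 + 0*2 = -9
y[2] = 1*-3 + 3*2 + 0*3 = 3
y[3] = 2*-3 + 1*2 + 3*3 + 0*3 = 5
y[4] = -1*-3 + 2*2 + 1*3 + 3*3 = 19
y[5] = -1*2 + 2*3 + 1*3 = 7
y[6] = -1*3 + 2*3 = 3
y[7] = -1*3 = -3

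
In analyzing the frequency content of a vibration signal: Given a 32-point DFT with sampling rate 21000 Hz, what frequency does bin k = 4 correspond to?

The frequency of DFT bin k is: f_k = k * f_s / N
f_4 = 4 * 21000 / 32 = 2625 Hz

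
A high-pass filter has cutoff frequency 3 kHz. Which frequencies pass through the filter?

A high-pass filter passes all frequencies above the cutoff frequency 3 kHz and attenuates lower frequencies.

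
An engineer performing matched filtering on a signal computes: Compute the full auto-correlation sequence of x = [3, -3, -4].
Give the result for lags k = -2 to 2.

r_xx[k] = sum_m x[m]*x[m+k], indexed from 0, for k = -2 to 2:
  r_xx[-2] = x[2]*x[0] = -12
  r_xx[-1] = x[1]*x[0] + x[2]*x[1] = 3
  r_xx[0] = x[0]*x[0] + x[1]*x[1] + x[2]*x[2] = 34
  r_xx[1] = x[0]*x[1] + x[1]*x[2] = 3
  r_xx[2] = x[0]*x[2] = -12
r_xx = [-12, 3, 34, 3, -12]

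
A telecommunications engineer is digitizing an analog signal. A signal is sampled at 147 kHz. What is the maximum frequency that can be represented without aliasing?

The maximum frequency that can be represented without aliasing
is the Nyquist frequency: f_max = f_s / 2 = 147 kHz / 2 = 147/2 kHz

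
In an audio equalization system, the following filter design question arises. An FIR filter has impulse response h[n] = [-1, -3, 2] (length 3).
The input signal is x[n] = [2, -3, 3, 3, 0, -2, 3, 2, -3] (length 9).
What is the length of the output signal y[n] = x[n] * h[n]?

For linear convolution, the output length is:
len(y) = len(x) + len(h) - 1 = 9 + 3 - 1 = 11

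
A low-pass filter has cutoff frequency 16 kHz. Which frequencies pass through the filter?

A low-pass filter passes all frequencies below the cutoff frequency 16 kHz and attenuates higher frequencies.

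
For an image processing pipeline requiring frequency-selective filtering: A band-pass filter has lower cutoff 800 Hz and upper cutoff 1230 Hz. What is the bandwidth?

Bandwidth = f_high - f_low
= 1230 Hz - 800 Hz = 430 Hz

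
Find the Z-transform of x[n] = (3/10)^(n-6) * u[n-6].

Time-shifting property: if X(z) = Z{x[n]}, then Z{x[n-d]} = z^(-d) * X(z)
X(z) = z/(z - 3/10) for x[n] = (3/10)^n * u[n]
Z{x[n-6]} = z^(-6) * z/(z - 3/10) = z^(-5)/(z - 3/10)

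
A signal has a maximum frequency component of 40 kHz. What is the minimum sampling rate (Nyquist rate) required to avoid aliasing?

By the Nyquist-Shannon sampling theorem,
the minimum sampling rate (Nyquist rate) must be at least 2 * f_max.
Nyquist rate = 2 * 40 kHz = 80 kHz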